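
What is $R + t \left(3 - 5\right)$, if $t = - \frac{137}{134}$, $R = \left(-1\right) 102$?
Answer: $- \frac{6697}{67} \approx -99.955$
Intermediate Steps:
$R = -102$
$t = - \frac{137}{134}$ ($t = \left(-137\right) \frac{1}{134} = - \frac{137}{134} \approx -1.0224$)
$R + t \left(3 - 5\right) = -102 - \frac{137 \left(3 - 5\right)}{134} = -102 - - \frac{137}{67} = -102 + \frac{137}{67} = - \frac{6697}{67}$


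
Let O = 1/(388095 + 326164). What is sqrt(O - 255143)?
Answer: 2*I*sqrt(32541315772842331)/714259 ≈ 505.12*I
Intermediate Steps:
O = 1/714259 ≈ 1.4001e-6
sqrt(O - 255143) = sqrt(1/714259 - 255143) = sqrt(-182238184036/714259) = 2*I*sqrt(32541315772842331)/714259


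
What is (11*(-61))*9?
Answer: -6039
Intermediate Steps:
(11*(-61))*9 = -671*9 = -6039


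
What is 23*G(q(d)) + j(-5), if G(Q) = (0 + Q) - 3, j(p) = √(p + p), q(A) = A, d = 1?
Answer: -46 + I*√10 ≈ -46.0 + 3.1623*I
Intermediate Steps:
j(p) = √2*√p (j(p) = √(2*p) = √2*√p)
G(Q) = -3 + Q (G(Q) = Q - 3 = -3 + Q)
23*G(q(d)) + j(-5) = 23*(-3 + 1) + √2*√(-5) = 23*(-2) + √2*(I*√5) = -46 + I*√10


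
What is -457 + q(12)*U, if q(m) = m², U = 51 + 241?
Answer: 41591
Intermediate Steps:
U = 292
-457 + q(12)*U = -457 + 12²*292 = -457 + 144*292 = -457 + 42048 = 41591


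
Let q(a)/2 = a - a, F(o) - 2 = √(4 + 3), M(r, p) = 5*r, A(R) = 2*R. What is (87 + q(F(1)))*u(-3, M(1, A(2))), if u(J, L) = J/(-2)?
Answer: 261/2 ≈ 130.50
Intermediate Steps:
F(o) = 2 + √7 (F(o) = 2 + √(4 + 3) = 2 + √7)
u(J, L) = -J/2 (u(J, L) = J*(-½) = -J/2)
q(a) = 0 (q(a) = 2*(a - a) = 2*0 = 0)
(87 + q(F(1)))*u(-3, M(1, A(2))) = (87 + 0)*(-½*(-3)) = 87*(3/2) = 261/2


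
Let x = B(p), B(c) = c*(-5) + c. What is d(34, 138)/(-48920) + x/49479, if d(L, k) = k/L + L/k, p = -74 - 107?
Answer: 458839321/31547348596 ≈ 0.014544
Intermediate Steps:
p = -181
d(L, k) = L/k + k/L
B(c) = -4*c (B(c) = -5*c + c = -4*c)
x = 724 (x = -4*(-181) = 724)
d(34, 138)/(-48920) + x/49479 = (34/138 + 138/34)/(-48920) + 724/49479 = (34*(1/138) + 138*(1/34))*(-1/48920) + 724*(1/49479) = (17/69 + 69/17)*(-1/48920) + 724/49479 = (5050/1173)*(-1/48920) + 724/49479 = -505/5738316 + 724/49479 = 458839321/31547348596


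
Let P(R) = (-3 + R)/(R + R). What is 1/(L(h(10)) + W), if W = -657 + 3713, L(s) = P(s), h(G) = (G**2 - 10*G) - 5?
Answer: 5/15284 ≈ 0.00032714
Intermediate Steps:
h(G) = -5 + G**2 - 10*G
P(R) = (-3 + R)/(2*R) (P(R) = (-3 + R)/((2*R)) = (-3 + R)*(1/(2*R)) = (-3 + R)/(2*R))
L(s) = (-3 + s)/(2*s)
W = 3056
1/(L(h(10)) + W) = 1/((-3 + (-5 + 10**2 - 10*10))/(2*(-5 + 10**2 - 10*10)) + 3056) = 1/((-3 + (-5 + 100 - 100))/(2*(-5 + 100 - 100)) + 3056) = 1/((1/2)*(-3 - 5)/(-5) + 3056) = 1/((1/2)*(-1/5)*(-8) + 3056) = 1/(4/5 + 3056) = 1/(15284/5) = 5/15284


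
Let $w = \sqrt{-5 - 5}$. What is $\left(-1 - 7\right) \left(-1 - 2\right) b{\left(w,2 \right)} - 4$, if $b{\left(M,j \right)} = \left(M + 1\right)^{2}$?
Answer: $-220 + 48 i \sqrt{10} \approx -220.0 + 151.79 i$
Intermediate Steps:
$w = i \sqrt{10}$ ($w = \sqrt{-10} = i \sqrt{10} \approx 3.1623 i$)
$b{\left(M,j \right)} = \left(1 + M\right)^{2}$
$\left(-1 - 7\right) \left(-1 - 2\right) b{\left(w,2 \right)} - 4 = \left(-1 - 7\right) \left(-1 - 2\right) \left(1 + i \sqrt{10}\right)^{2} - 4 = \left(-8\right) \left(-3\right) \left(1 + i \sqrt{10}\right)^{2} - 4 = 24 \left(1 + i \sqrt{10}\right)^{2} - 4 = -4 + 24 \left(1 + i \sqrt{10}\right)^{2}$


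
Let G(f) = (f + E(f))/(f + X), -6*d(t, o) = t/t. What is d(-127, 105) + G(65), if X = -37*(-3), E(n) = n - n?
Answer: 107/528 ≈ 0.20265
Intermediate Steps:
E(n) = 0
d(t, o) = -⅙ (d(t, o) = -t/(6*t) = -⅙*1 = -⅙)
X = 111
G(f) = f/(111 + f) (G(f) = (f + 0)/(f + 111) = f/(111 + f))
d(-127, 105) + G(65) = -⅙ + 65/(111 + 65) = -⅙ + 65/176 = 107/528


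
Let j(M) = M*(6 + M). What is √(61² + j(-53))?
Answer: 2*√1553 ≈ 78.816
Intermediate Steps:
√(61² + j(-53)) = √(61² - 53*(6 - 53)) = √(3721 - 53*(-47)) = √(3721 + 2491) = √6212 = 2*√1553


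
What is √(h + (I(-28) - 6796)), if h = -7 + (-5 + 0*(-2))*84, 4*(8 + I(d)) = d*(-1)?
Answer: 2*I*√1806 ≈ 84.994*I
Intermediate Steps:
I(d) = -8 - d/4 (I(d) = -8 + (d*(-1))/4 = -8 + (-d)/4 = -8 - d/4)
h = -427 (h = -7 + (-5 + 0)*84 = -7 - 5*84 = -7 - 420 = -427)
√(h + (I(-28) - 6796)) = √(-427 + ((-8 - ¼*(-28)) - 6796)) = √(-427 + ((-8 + 7) - 6796)) = √(-427 + (-1 - 6796)) = √(-427 - 6797) = √(-7224) = 2*I*√1806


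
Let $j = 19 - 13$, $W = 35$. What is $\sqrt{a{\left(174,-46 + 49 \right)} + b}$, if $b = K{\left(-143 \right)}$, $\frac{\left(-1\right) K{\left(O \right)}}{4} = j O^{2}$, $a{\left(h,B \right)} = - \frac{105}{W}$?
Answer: $9 i \sqrt{6059} \approx 700.56 i$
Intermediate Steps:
$j = 6$ ($j = 19 - 13 = 6$)
$a{\left(h,B \right)} = -3$ ($a{\left(h,B \right)} = - \frac{105}{35} = \left(-105\right) \frac{1}{35} = -3$)
$K{\left(O \right)} = - 24 O^{2}$ ($K{\left(O \right)} = - 4 \cdot 6 O^{2} = - 24 O^{2}$)
$b = -490776$ ($b = - 24 \left(-143\right)^{2} = \left(-24\right) 20449 = -490776$)
$\sqrt{a{\left(174,-46 + 49 \right)} + b} = \sqrt{-3 - 490776} = \sqrt{-490779} = 9 i \sqrt{6059}$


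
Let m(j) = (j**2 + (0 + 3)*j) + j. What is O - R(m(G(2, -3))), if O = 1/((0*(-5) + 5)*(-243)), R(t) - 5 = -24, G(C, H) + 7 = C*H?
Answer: 23084/1215 ≈ 18.999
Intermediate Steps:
G(C, H) = -7 + C*H
m(j) = j**2 + 4*j (m(j) = (j**2 + 3*j) + j = j**2 + 4*j)
R(t) = -19 (R(t) = 5 - 24 = -19)
O = -1/1215 (O = 1/((0 + 5)*(-243)) = 1/(5*(-243)) = 1/(-1215) = -1/1215 ≈ -0.00082305)
O - R(m(G(2, -3))) = -1/1215 - 1*(-19) = -1/1215 + 19 = 23084/1215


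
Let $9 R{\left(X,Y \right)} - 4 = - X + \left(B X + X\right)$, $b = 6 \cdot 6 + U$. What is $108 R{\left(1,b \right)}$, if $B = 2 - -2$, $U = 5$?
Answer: $96$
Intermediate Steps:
$b = 41$ ($b = 6 \cdot 6 + 5 = 36 + 5 = 41$)
$B = 4$ ($B = 2 + 2 = 4$)
$R{\left(X,Y \right)} = \frac{4}{9} + \frac{4 X}{9}$ ($R{\left(X,Y \right)} = \frac{4}{9} + \frac{- X + \left(4 X + X\right)}{9} = \frac{4}{9} + \frac{- X + 5 X}{9} = \frac{4}{9} + \frac{4 X}{9}$)
$108 R{\left(1,b \right)} = 108 \left(\frac{4}{9} + \frac{4}{9} \cdot 1\right) = 108 \left(\frac{4}{9} + \frac{4}{9}\right) = 108 \cdot \frac{8}{9} = 96$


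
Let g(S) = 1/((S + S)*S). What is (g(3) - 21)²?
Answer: 142129/324 ≈ 438.67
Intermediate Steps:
g(S) = 1/(2*S²) (g(S) = 1/(((2*S))*S) = (1/(2*S))/S = 1/(2*S²))
(g(3) - 21)² = ((½)/3² - 21)² = ((½)*(⅑) - 21)² = (1/18 - 21)² = (-377/18)² = 142129/324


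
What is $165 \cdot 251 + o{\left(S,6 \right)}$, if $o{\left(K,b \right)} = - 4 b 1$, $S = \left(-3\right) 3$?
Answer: $41391$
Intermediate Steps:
$S = -9$
$o{\left(K,b \right)} = - 4 b$
$165 \cdot 251 + o{\left(S,6 \right)} = 165 \cdot 251 - 24 = 41415 - 24 = 41391$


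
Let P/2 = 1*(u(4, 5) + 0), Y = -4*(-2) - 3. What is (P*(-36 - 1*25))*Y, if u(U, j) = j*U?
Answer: -12200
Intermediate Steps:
u(U, j) = U*j
Y = 5 (Y = 8 - 3 = 5)
P = 40 (P = 2*(1*(4*5 + 0)) = 2*(1*(20 + 0)) = 2*(1*20) = 2*20 = 40)
(P*(-36 - 1*25))*Y = (40*(-36 - 1*25))*5 = (40*(-36 - 25))*5 = (40*(-61))*5 = -2440*5 = -12200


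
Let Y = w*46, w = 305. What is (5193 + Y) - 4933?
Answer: 14290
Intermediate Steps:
Y = 14030 (Y = 305*46 = 14030)
(5193 + Y) - 4933 = (5193 + 14030) - 4933 = 19223 - 4933 = 14290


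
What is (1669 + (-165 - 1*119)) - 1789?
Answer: -404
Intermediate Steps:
(1669 + (-165 - 1*119)) - 1789 = (1669 + (-165 - 119)) - 1789 = (1669 - 284) - 1789 = 1385 - 1789 = -404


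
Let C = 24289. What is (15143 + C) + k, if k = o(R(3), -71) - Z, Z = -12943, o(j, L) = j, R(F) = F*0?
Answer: 52375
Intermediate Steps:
R(F) = 0
k = 12943 (k = 0 - 1*(-12943) = 0 + 12943 = 12943)
(15143 + C) + k = (15143 + 24289) + 12943 = 39432 + 12943 = 52375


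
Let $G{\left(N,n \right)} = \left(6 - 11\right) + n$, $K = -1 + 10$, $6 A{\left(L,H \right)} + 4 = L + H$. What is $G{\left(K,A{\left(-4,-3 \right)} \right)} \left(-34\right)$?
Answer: $\frac{697}{3} \approx 232.33$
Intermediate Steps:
$A{\left(L,H \right)} = - \frac{2}{3} + \frac{H}{6} + \frac{L}{6}$ ($A{\left(L,H \right)} = - \frac{2}{3} + \frac{L + H}{6} = - \frac{2}{3} + \frac{H + L}{6} = - \frac{2}{3} + \left(\frac{H}{6} + \frac{L}{6}\right) = - \frac{2}{3} + \frac{H}{6} + \frac{L}{6}$)
$K = 9$
$G{\left(N,n \right)} = -5 + n$
$G{\left(K,A{\left(-4,-3 \right)} \right)} \left(-34\right) = \left(-5 + \left(- \frac{2}{3} + \frac{1}{6} \left(-3\right) + \frac{1}{6} \left(-4\right)\right)\right) \left(-34\right) = \left(-5 - \frac{11}{6}\right) \left(-34\right) = \left(- \frac{41}{6}\right) \left(-34\right) = \frac{697}{3}$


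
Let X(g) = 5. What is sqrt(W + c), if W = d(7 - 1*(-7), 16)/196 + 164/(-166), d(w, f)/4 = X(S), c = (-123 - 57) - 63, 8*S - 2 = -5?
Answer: 2*I*sqrt(20581593)/581 ≈ 15.617*I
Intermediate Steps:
S = -3/8 (S = 1/4 + (1/8)*(-5) = 1/4 - 5/8 = -3/8 ≈ -0.37500)
c = -243 (c = -180 - 63 = -243)
d(w, f) = 20 (d(w, f) = 4*5 = 20)
W = -3603/4067 (W = 20/196 + 164/(-166) = 20*(1/196) + 164*(-1/166) = 5/49 - 82/83 = -3603/4067 ≈ -0.88591)
sqrt(W + c) = sqrt(-3603/4067 - 243) = sqrt(-991884/4067) = 2*I*sqrt(20581593)/581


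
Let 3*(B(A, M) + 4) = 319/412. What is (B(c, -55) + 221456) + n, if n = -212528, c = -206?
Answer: 11030383/1236 ≈ 8924.3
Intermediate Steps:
B(A, M) = -4625/1236 (B(A, M) = -4 + (319/412)/3 = -4 + (319*(1/412))/3 = -4 + (⅓)*(319/412) = -4 + 319/1236 = -4625/1236)
(B(c, -55) + 221456) + n = (-4625/1236 + 221456) - 212528 = 273714991/1236 - 212528 = 11030383/1236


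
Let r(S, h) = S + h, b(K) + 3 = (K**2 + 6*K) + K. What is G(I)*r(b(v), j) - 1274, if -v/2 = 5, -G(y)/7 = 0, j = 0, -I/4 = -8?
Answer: -1274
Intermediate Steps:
I = 32 (I = -4*(-8) = 32)
G(y) = 0 (G(y) = -7*0 = 0)
v = -10 (v = -2*5 = -10)
b(K) = -3 + K**2 + 7*K (b(K) = -3 + ((K**2 + 6*K) + K) = -3 + (K**2 + 7*K) = -3 + K**2 + 7*K)
G(I)*r(b(v), j) - 1274 = 0*((-3 + (-10)**2 + 7*(-10)) + 0) - 1274 = 0*((-3 + 100 - 70) + 0) - 1274 = 0*(27 + 0) - 1274 = 0*27 - 1274 = 0 - 1274 = -1274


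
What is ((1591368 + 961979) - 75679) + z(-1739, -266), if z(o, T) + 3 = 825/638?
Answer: 143704645/58 ≈ 2.4777e+6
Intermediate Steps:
z(o, T) = -99/58 (z(o, T) = -3 + 825/638 = -3 + 825*(1/638) = -3 + 75/58 = -99/58)
((1591368 + 961979) - 75679) + z(-1739, -266) = ((1591368 + 961979) - 75679) - 99/58 = (2553347 - 75679) - 99/58 = 2477668 - 99/58 = 143704645/58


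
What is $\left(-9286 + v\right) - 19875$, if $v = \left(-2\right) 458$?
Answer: $-30077$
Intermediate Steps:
$v = -916$
$\left(-9286 + v\right) - 19875 = \left(-9286 - 916\right) - 19875 = -10202 - 19875 = -30077$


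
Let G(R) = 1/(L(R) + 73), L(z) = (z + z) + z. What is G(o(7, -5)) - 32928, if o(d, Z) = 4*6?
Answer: -4774559/145 ≈ -32928.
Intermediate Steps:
L(z) = 3*z (L(z) = 2*z + z = 3*z)
o(d, Z) = 24
G(R) = 1/(73 + 3*R) (G(R) = 1/(3*R + 73) = 1/(73 + 3*R))
G(o(7, -5)) - 32928 = 1/(73 + 3*24) - 32928 = 1/(73 + 72) - 32928 = 1/145 - 32928 = -4774559/145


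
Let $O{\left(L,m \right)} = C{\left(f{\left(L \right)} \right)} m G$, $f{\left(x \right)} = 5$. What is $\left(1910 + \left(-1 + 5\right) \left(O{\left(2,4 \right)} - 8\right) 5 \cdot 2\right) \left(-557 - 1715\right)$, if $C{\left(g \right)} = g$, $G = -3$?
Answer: $1840320$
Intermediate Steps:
$O{\left(L,m \right)} = - 15 m$ ($O{\left(L,m \right)} = 5 m \left(-3\right) = 5 \left(- 3 m\right) = - 15 m$)
$\left(1910 + \left(-1 + 5\right) \left(O{\left(2,4 \right)} - 8\right) 5 \cdot 2\right) \left(-557 - 1715\right) = \left(1910 + \left(-1 + 5\right) \left(\left(-15\right) 4 - 8\right) 5 \cdot 2\right) \left(-557 - 1715\right) = \left(1910 + 4 \left(-60 - 8\right) 5 \cdot 2\right) \left(-2272\right) = \left(1910 + 4 \left(-68\right) 5 \cdot 2\right) \left(-2272\right) = \left(1910 + \left(-272\right) 5 \cdot 2\right) \left(-2272\right) = \left(1910 - 2720\right) \left(-2272\right) = \left(-810\right) \left(-2272\right) = 1840320$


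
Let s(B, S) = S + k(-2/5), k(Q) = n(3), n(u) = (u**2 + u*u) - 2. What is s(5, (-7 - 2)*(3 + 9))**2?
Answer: 8464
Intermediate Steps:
n(u) = -2 + 2*u**2 (n(u) = (u**2 + u**2) - 2 = 2*u**2 - 2 = -2 + 2*u**2)
k(Q) = 16 (k(Q) = -2 + 2*3**2 = -2 + 2*9 = -2 + 18 = 16)
s(B, S) = 16 + S (s(B, S) = S + 16 = 16 + S)
s(5, (-7 - 2)*(3 + 9))**2 = (16 + (-7 - 2)*(3 + 9))**2 = (16 - 9*12)**2 = (16 - 108)**2 = (-92)**2 = 8464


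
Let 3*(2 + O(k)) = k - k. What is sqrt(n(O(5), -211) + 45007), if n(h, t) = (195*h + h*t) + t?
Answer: 2*sqrt(11207) ≈ 211.73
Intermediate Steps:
O(k) = -2 (O(k) = -2 + (k - k)/3 = -2 + (1/3)*0 = -2 + 0 = -2)
n(h, t) = t + 195*h + h*t
sqrt(n(O(5), -211) + 45007) = sqrt((-211 + 195*(-2) - 2*(-211)) + 45007) = sqrt((-211 - 390 + 422) + 45007) = sqrt(-179 + 45007) = sqrt(44828) = 2*sqrt(11207)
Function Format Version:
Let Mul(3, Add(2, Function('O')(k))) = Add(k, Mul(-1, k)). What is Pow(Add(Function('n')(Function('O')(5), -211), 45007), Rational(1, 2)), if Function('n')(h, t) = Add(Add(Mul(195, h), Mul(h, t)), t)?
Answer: Mul(2, Pow(11207, Rational(1, 2))) ≈ 211.73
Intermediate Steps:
Function('O')(k) = -2 (Function('O')(k) = Add(-2, Mul(Rational(1, 3), Add(k, Mul(-1, k)))) = Add(-2, Mul(Rational(1, 3), 0)) = Add(-2, 0) = -2)
Function('n')(h, t) = Add(t, Mul(195, h), Mul(h, t))
Pow(Add(Function('n')(Function('O')(5), -211), 45007), Rational(1, 2)) = Pow(Add(Add(-211, Mul(195, -2), Mul(-2, -211)), 45007), Rational(1, 2)) = Pow(Add(Add(-211, -390, 422), 45007), Rational(1, 2)) = Pow(Add(-179, 45007), Rational(1, 2)) = Pow(44828, Rational(1, 2)) = Mul(2, Pow(11207, Rational(1, 2)))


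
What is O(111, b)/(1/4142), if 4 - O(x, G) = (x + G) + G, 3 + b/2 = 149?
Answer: -2862122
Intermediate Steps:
b = 292 (b = -6 + 2*149 = -6 + 298 = 292)
O(x, G) = 4 - x - 2*G (O(x, G) = 4 - ((x + G) + G) = 4 - ((G + x) + G) = 4 - (x + 2*G) = 4 + (-x - 2*G) = 4 - x - 2*G)
O(111, b)/(1/4142) = (4 - 1*111 - 2*292)/(1/4142) = (4 - 111 - 584)/(1/4142) = -691*4142 = -2862122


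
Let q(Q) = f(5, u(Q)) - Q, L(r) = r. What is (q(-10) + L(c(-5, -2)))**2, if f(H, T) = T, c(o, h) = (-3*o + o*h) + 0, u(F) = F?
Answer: 625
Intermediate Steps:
c(o, h) = -3*o + h*o (c(o, h) = (-3*o + h*o) + 0 = -3*o + h*o)
q(Q) = 0 (q(Q) = Q - Q = 0)
(q(-10) + L(c(-5, -2)))**2 = (0 - 5*(-3 - 2))**2 = (0 - 5*(-5))**2 = (0 + 25)**2 = 25**2 = 625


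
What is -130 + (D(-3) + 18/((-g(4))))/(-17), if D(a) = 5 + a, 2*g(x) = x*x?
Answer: -8839/68 ≈ -129.99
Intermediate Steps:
g(x) = x**2/2 (g(x) = (x*x)/2 = x**2/2)
-130 + (D(-3) + 18/((-g(4))))/(-17) = -130 + ((5 - 3) + 18/((-4**2/2)))/(-17) = -130 - (2 + 18/((-16/2)))/17 = -130 - (2 + 18/((-1*8)))/17 = -130 - (2 + 18/(-8))/17 = -130 - (2 + 18*(-1/8))/17 = -130 - (2 - 9/4)/17 = -130 - 1/17*(-1/4) = -130 + 1/68 = -8839/68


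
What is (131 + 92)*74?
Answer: 16502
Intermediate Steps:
(131 + 92)*74 = 223*74 = 16502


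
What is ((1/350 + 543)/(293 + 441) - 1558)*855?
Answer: -68410285479/51380 ≈ -1.3315e+6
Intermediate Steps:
((1/350 + 543)/(293 + 441) - 1558)*855 = ((1/350 + 543)/734 - 1558)*855 = ((190051/350)*(1/734) - 1558)*855 = (190051/256900 - 1558)*855 = -400060149/256900*855 = -68410285479/51380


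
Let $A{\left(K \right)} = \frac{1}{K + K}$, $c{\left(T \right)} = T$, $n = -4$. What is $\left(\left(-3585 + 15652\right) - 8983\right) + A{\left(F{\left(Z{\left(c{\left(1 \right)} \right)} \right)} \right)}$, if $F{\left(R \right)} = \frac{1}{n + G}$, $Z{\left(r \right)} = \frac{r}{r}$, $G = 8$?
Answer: $3086$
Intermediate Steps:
$Z{\left(r \right)} = 1$
$F{\left(R \right)} = \frac{1}{4}$ ($F{\left(R \right)} = \frac{1}{-4 + 8} = \frac{1}{4}$)
$A{\left(K \right)} = \frac{1}{2 K}$
$\left(\left(-3585 + 15652\right) - 8983\right) + A{\left(F{\left(Z{\left(c{\left(1 \right)} \right)} \right)} \right)} = \left(\left(-3585 + 15652\right) - 8983\right) + \frac{\frac{1}{\frac{1}{4}}}{2} = \left(12067 - 8983\right) + \frac{1}{2} \cdot 4 = 3084 + 2 = 3086$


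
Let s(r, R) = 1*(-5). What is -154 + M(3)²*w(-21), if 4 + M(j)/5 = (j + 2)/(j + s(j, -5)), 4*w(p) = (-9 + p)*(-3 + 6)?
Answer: -191357/8 ≈ -23920.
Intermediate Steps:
s(r, R) = -5
w(p) = -27/4 + 3*p/4 (w(p) = ((-9 + p)*(-3 + 6))/4 = ((-9 + p)*3)/4 = (-27 + 3*p)/4 = -27/4 + 3*p/4)
M(j) = -20 + 5*(2 + j)/(-5 + j) (M(j) = -20 + 5*((j + 2)/(j - 5)) = -20 + 5*((2 + j)/(-5 + j)) = -20 + 5*(2 + j)/(-5 + j))
-154 + M(3)²*w(-21) = -154 + (5*(22 - 3*3)/(-5 + 3))²*(-27/4 + (¾)*(-21)) = -154 + (5*(22 - 9)/(-2))²*(-27/4 - 63/4) = -154 + (5*(-½)*13)²*(-45/2) = -154 + (-65/2)²*(-45/2) = -154 + (4225/4)*(-45/2) = -154 - 190125/8 = -191357/8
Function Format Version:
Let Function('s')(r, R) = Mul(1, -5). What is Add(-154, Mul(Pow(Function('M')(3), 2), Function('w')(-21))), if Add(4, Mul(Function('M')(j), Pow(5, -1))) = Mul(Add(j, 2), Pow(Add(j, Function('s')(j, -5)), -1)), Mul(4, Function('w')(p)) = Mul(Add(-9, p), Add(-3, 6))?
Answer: Rational(-191357, 8) ≈ -23920.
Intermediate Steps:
Function('s')(r, R) = -5
Function('w')(p) = Add(Rational(-27, 4), Mul(Rational(3, 4), p)) (Function('w')(p) = Mul(Rational(1, 4), Mul(Add(-9, p), Add(-3, 6))) = Mul(Rational(1, 4), Mul(Add(-9, p), 3)) = Mul(Rational(1, 4), Add(-27, Mul(3, p))) = Add(Rational(-27, 4), Mul(Rational(3, 4), p)))
Function('M')(j) = Add(-20, Mul(5, Pow(Add(-5, j), -1), Add(2, j))) (Function('M')(j) = Add(-20, Mul(5, Mul(Add(j, 2), Pow(Add(j, -5), -1)))) = Add(-20, Mul(5, Mul(Add(2, j), Pow(Add(-5, j), -1)))) = Add(-20, Mul(5, Mul(Pow(Add(-5, j), -1), Add(2, j)))) = Add(-20, Mul(5, Pow(Add(-5, j), -1), Add(2, j))))
Add(-154, Mul(Pow(Function('M')(3), 2), Function('w')(-21))) = Add(-154, Mul(Pow(Mul(5, Pow(Add(-5, 3), -1), Add(22, Mul(-3, 3))), 2), Add(Rational(-27, 4), Mul(Rational(3, 4), -21)))) = Add(-154, Mul(Pow(Mul(5, Pow(-2, -1), Add(22, -9)), 2), Add(Rational(-27, 4), Rational(-63, 4)))) = Add(-154, Mul(Pow(Mul(5, Rational(-1, 2), 13), 2), Rational(-45, 2))) = Add(-154, Mul(Pow(Rational(-65, 2), 2), Rational(-45, 2))) = Add(-154, Mul(Rational(4225, 4), Rational(-45, 2))) = Add(-154, Rational(-190125, 8)) = Rational(-191357, 8)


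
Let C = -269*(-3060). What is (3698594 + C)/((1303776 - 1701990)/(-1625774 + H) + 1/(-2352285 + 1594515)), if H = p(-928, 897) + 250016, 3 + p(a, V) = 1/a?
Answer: 4374550038969929074620/280027013233631 ≈ 1.5622e+7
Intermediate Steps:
C = 823140
p(a, V) = -3 + 1/a
H = 232012063/928 (H = (-3 + 1/(-928)) + 250016 = (-3 - 1/928) + 250016 = -2785/928 + 250016 = 232012063/928 ≈ 2.5001e+5)
(3698594 + C)/((1303776 - 1701990)/(-1625774 + H) + 1/(-2352285 + 1594515)) = (3698594 + 823140)/((1303776 - 1701990)/(-1625774 + 232012063/928) + 1/(-2352285 + 1594515)) = 4521734/(-398214/(-1276706209/928) + 1/(-757770)) = 4521734/(-398214*(-928/1276706209) - 1/757770) = 4521734/(369542592/1276706209 - 1/757770) = 4521734/(280027013233631/967449663993930) = 4521734*(967449663993930/280027013233631) = 4374550038969929074620/280027013233631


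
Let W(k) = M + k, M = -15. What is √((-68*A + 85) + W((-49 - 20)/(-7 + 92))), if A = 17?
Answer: I*√7852215/85 ≈ 32.967*I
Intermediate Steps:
W(k) = -15 + k
√((-68*A + 85) + W((-49 - 20)/(-7 + 92))) = √((-68*17 + 85) + (-15 + (-49 - 20)/(-7 + 92))) = √((-1156 + 85) + (-15 - 69/85)) = √(-1071 + (-15 - 69*1/85)) = √(-1071 + (-15 - 69/85)) = √(-1071 - 1344/85) = √(-92379/85) = I*√7852215/85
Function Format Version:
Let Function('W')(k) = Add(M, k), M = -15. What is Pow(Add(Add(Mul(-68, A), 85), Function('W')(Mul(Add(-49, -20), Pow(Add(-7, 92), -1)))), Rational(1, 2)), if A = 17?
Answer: Mul(Rational(1, 85), I, Pow(7852215, Rational(1, 2))) ≈ Mul(32.967, I)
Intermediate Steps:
Function('W')(k) = Add(-15, k)
Pow(Add(Add(Mul(-68, A), 85), Function('W')(Mul(Add(-49, -20), Pow(Add(-7, 92), -1)))), Rational(1, 2)) = Pow(Add(Add(Mul(-68, 17), 85), Add(-15, Mul(Add(-49, -20), Pow(Add(-7, 92), -1)))), Rational(1, 2)) = Pow(Add(Add(-1156, 85), Add(-15, Mul(-69, Pow(85, -1)))), Rational(1, 2)) = Pow(Add(-1071, Add(-15, Mul(-69, Rational(1, 85)))), Rational(1, 2)) = Pow(Add(-1071, Add(-15, Rational(-69, 85))), Rational(1, 2)) = Pow(Add(-1071, Rational(-1344, 85)), Rational(1, 2)) = Pow(Rational(-92379, 85), Rational(1, 2)) = Mul(Rational(1, 85), I, Pow(7852215, Rational(1, 2)))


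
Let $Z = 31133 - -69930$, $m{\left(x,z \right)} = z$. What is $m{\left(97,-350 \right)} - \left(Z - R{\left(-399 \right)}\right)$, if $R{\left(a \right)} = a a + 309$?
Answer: $58097$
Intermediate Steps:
$Z = 101063$ ($Z = 31133 + 69930 = 101063$)
$R{\left(a \right)} = 309 + a^{2}$ ($R{\left(a \right)} = a^{2} + 309 = 309 + a^{2}$)
$m{\left(97,-350 \right)} - \left(Z - R{\left(-399 \right)}\right) = -350 - \left(101063 - \left(309 + \left(-399\right)^{2}\right)\right) = -350 - \left(101063 - \left(309 + 159201\right)\right) = -350 - \left(101063 - 159510\right) = -350 - -58447 = -350 + 58447 = 58097$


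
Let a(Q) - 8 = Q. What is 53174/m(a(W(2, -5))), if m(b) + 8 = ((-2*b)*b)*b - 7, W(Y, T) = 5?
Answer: -53174/4409 ≈ -12.060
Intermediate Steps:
a(Q) = 8 + Q
m(b) = -15 - 2*b³ (m(b) = -8 + (((-2*b)*b)*b - 7) = -8 + ((-2*b²)*b - 7) = -8 + (-2*b³ - 7) = -8 + (-7 - 2*b³) = -15 - 2*b³)
53174/m(a(W(2, -5))) = 53174/(-15 - 2*(8 + 5)³) = 53174/(-15 - 2*13³) = 53174/(-15 - 2*2197) = 53174/(-15 - 4394) = 53174/(-4409) = 53174*(-1/4409) = -53174/4409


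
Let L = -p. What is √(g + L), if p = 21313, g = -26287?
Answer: 20*I*√119 ≈ 218.17*I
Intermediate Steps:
L = -21313 (L = -1*21313 = -21313)
√(g + L) = √(-26287 - 21313) = √(-47600) = 20*I*√119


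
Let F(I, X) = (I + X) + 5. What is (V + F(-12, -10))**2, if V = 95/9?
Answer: 3364/81 ≈ 41.531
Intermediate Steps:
V = 95/9 (V = 95*(1/9) = 95/9 ≈ 10.556)
F(I, X) = 5 + I + X
(V + F(-12, -10))**2 = (95/9 + (5 - 12 - 10))**2 = (95/9 - 17)**2 = (-58/9)**2 = 3364/81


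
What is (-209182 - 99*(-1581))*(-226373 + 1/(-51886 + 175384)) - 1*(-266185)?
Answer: 1472311970726369/123498 ≈ 1.1922e+10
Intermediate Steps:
(-209182 - 99*(-1581))*(-226373 + 1/(-51886 + 175384)) - 1*(-266185) = (-209182 + 156519)*(-226373 + 1/123498) + 266185 = -52663*(-226373 + 1/123498) + 266185 = -52663*(-27956612753/123498) + 266185 = 1472279097411239/123498 + 266185 = 1472311970726369/123498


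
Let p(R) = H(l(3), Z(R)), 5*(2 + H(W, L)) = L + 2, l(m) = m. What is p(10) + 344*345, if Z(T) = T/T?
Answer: 593393/5 ≈ 1.1868e+5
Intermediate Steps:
Z(T) = 1
H(W, L) = -8/5 + L/5 (H(W, L) = -2 + (L + 2)/5 = -2 + (2 + L)/5 = -2 + (⅖ + L/5) = -8/5 + L/5)
p(R) = -7/5 (p(R) = -8/5 + (⅕)*1 = -8/5 + ⅕ = -7/5)
p(10) + 344*345 = -7/5 + 344*345 = -7/5 + 118680 = 593393/5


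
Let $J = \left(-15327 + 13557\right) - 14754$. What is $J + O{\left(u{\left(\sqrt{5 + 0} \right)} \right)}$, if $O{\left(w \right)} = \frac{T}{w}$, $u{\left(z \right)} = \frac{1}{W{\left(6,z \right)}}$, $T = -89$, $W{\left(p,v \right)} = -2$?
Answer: $-16346$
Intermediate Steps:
$u{\left(z \right)} = - \frac{1}{2}$ ($u{\left(z \right)} = \frac{1}{-2} = - \frac{1}{2}$)
$O{\left(w \right)} = - \frac{89}{w}$
$J = -16524$ ($J = -1770 - 14754 = -16524$)
$J + O{\left(u{\left(\sqrt{5 + 0} \right)} \right)} = -16524 - \frac{89}{- \frac{1}{2}} = -16524 - -178 = -16524 + 178 = -16346$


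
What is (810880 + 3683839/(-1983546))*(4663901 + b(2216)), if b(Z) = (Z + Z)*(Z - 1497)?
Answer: 12626869341407040269/1983546 ≈ 6.3658e+12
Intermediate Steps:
b(Z) = 2*Z*(-1497 + Z) (b(Z) = (2*Z)*(-1497 + Z) = 2*Z*(-1497 + Z))
(810880 + 3683839/(-1983546))*(4663901 + b(2216)) = (810880 + 3683839/(-1983546))*(4663901 + 2*2216*(-1497 + 2216)) = (810880 + 3683839*(-1/1983546))*(4663901 + 2*2216*719) = (810880 - 3683839/1983546)*(4663901 + 3186608) = (1608414096641/1983546)*7850509 = 12626869341407040269/1983546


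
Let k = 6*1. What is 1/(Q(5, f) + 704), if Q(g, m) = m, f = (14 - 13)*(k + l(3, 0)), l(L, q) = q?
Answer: 1/710 ≈ 0.0014085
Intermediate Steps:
k = 6
f = 6 (f = (14 - 13)*(6 + 0) = 1*6 = 6)
1/(Q(5, f) + 704) = 1/(6 + 704) = 1/710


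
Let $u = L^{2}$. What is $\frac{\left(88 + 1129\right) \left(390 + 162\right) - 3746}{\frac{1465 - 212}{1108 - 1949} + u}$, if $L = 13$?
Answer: $\frac{280909979}{70438} \approx 3988.0$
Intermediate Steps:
$u = 169$ ($u = 13^{2} = 169$)
$\frac{\left(88 + 1129\right) \left(390 + 162\right) - 3746}{\frac{1465 - 212}{1108 - 1949} + u} = \frac{\left(88 + 1129\right) \left(390 + 162\right) - 3746}{\frac{1465 - 212}{1108 - 1949} + 169} = \frac{1217 \cdot 552 - 3746}{\frac{1253}{-841} + 169} = \frac{671784 - 3746}{1253 \left(- \frac{1}{841}\right) + 169} = \frac{668038}{- \frac{1253}{841} + 169} = \frac{668038}{\frac{140876}{841}} = 668038 \cdot \frac{841}{140876} = \frac{280909979}{70438}$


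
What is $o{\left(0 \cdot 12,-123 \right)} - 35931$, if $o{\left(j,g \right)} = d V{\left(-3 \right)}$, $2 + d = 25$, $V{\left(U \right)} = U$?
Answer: $-36000$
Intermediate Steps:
$d = 23$ ($d = -2 + 25 = 23$)
$o{\left(j,g \right)} = -69$ ($o{\left(j,g \right)} = 23 \left(-3\right) = -69$)
$o{\left(0 \cdot 12,-123 \right)} - 35931 = -69 - 35931 = -36000$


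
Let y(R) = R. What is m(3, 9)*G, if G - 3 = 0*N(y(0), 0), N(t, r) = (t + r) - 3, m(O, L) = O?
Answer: 9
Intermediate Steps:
N(t, r) = -3 + r + t (N(t, r) = (r + t) - 3 = -3 + r + t)
G = 3 (G = 3 + 0*(-3 + 0 + 0) = 3 + 0*(-3) = 3 + 0 = 3)
m(3, 9)*G = 3*3 = 9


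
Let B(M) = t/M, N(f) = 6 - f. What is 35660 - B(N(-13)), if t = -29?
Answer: 677569/19 ≈ 35662.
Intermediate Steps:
B(M) = -29/M
35660 - B(N(-13)) = 35660 - (-29)/(6 - 1*(-13)) = 35660 - (-29)/(6 + 13) = 35660 - (-29)/19 = 35660 - 1*(-29/19) = 35660 + 29/19 = 677569/19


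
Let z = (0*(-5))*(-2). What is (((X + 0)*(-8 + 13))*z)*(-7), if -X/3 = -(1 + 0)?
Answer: 0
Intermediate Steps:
X = 3 (X = -(-3)*(1 + 0) = -(-3) = -3*(-1) = 3)
z = 0 (z = 0*(-2) = 0)
(((X + 0)*(-8 + 13))*z)*(-7) = (((3 + 0)*(-8 + 13))*0)*(-7) = ((3*5)*0)*(-7) = (15*0)*(-7) = 0*(-7) = 0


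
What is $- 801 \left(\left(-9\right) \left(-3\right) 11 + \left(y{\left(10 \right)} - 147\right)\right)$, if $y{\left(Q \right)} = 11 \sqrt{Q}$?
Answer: $-120150 - 8811 \sqrt{10} \approx -1.4801 \cdot 10^{5}$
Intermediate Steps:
$- 801 \left(\left(-9\right) \left(-3\right) 11 + \left(y{\left(10 \right)} - 147\right)\right) = - 801 \left(\left(-9\right) \left(-3\right) 11 + \left(11 \sqrt{10} - 147\right)\right) = - 801 \left(27 \cdot 11 - \left(147 - 11 \sqrt{10}\right)\right) = - 801 \left(297 - \left(147 - 11 \sqrt{10}\right)\right) = - 801 \left(150 + 11 \sqrt{10}\right) = -120150 - 8811 \sqrt{10}$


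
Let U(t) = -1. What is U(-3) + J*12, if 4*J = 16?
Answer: 47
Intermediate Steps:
J = 4 (J = (¼)*16 = 4)
U(-3) + J*12 = -1 + 4*12 = -1 + 48 = 47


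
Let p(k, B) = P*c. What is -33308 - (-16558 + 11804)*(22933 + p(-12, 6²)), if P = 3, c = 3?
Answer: 109032960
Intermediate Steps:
p(k, B) = 9 (p(k, B) = 3*3 = 9)
-33308 - (-16558 + 11804)*(22933 + p(-12, 6²)) = -33308 - (-16558 + 11804)*(22933 + 9) = -33308 - (-4754)*22942 = -33308 - 1*(-109066268) = -33308 + 109066268 = 109032960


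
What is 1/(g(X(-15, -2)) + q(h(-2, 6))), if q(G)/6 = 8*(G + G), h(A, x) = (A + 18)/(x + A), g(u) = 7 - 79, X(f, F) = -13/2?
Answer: 1/312 ≈ 0.0032051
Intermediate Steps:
X(f, F) = -13/2 (X(f, F) = -13*1/2 = -13/2)
g(u) = -72
h(A, x) = (18 + A)/(A + x)
q(G) = 96*G (q(G) = 6*(8*(G + G)) = 6*(8*(2*G)) = 6*(16*G) = 96*G)
1/(g(X(-15, -2)) + q(h(-2, 6))) = 1/(-72 + 96*((18 - 2)/(-2 + 6))) = 1/(-72 + 96*(16/4)) = 1/(-72 + 96*((1/4)*16)) = 1/(-72 + 96*4) = 1/(-72 + 384) = 1/312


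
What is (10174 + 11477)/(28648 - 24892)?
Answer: 7217/1252 ≈ 5.7644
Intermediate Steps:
(10174 + 11477)/(28648 - 24892) = 21651/3756 = 21651*(1/3756) = 7217/1252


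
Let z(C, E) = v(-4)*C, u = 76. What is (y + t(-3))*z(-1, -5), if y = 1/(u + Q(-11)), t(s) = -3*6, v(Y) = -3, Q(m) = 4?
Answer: -4317/80 ≈ -53.963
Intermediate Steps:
t(s) = -18 (t(s) = -1*18 = -18)
z(C, E) = -3*C
y = 1/80 (y = 1/(76 + 4) = 1/80 ≈ 0.012500)
(y + t(-3))*z(-1, -5) = (1/80 - 18)*(-3*(-1)) = -1439/80*3 = -4317/80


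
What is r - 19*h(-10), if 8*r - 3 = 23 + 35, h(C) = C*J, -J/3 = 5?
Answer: -22739/8 ≈ -2842.4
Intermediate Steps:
J = -15 (J = -3*5 = -15)
h(C) = -15*C (h(C) = C*(-15) = -15*C)
r = 61/8 (r = 3/8 + (23 + 35)/8 = 3/8 + (1/8)*58 = 3/8 + 29/4 = 61/8 ≈ 7.6250)
r - 19*h(-10) = 61/8 - (-285)*(-10) = 61/8 - 19*150 = 61/8 - 2850 = -22739/8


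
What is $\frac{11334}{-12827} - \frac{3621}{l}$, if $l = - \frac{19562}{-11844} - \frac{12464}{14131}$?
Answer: $- \frac{3887554336779396}{826103732981} \approx -4705.9$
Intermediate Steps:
$l = \frac{64403503}{83683782}$ ($l = \left(-19562\right) \left(- \frac{1}{11844}\right) - \frac{12464}{14131} = \frac{9781}{5922} - \frac{12464}{14131} = \frac{64403503}{83683782} \approx 0.76961$)
$\frac{11334}{-12827} - \frac{3621}{l} = \frac{11334}{-12827} - \frac{3621}{\frac{64403503}{83683782}} = 11334 \left(- \frac{1}{12827}\right) - \frac{303018974622}{64403503} = - \frac{11334}{12827} - \frac{303018974622}{64403503} = - \frac{3887554336779396}{826103732981}$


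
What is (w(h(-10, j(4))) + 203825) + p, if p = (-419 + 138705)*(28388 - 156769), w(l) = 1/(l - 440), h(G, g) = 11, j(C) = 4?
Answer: -7616076099490/429 ≈ -1.7753e+10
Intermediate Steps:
w(l) = 1/(-440 + l)
p = -17753294966 (p = 138286*(-128381) = -17753294966)
(w(h(-10, j(4))) + 203825) + p = (1/(-440 + 11) + 203825) - 17753294966 = (1/(-429) + 203825) - 17753294966 = (-1/429 + 203825) - 17753294966 = 87440924/429 - 17753294966 = -7616076099490/429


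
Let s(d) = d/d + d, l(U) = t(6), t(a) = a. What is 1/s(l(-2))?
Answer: ⅐ ≈ 0.14286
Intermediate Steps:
l(U) = 6
s(d) = 1 + d
1/s(l(-2)) = 1/(1 + 6) = 1/7 = ⅐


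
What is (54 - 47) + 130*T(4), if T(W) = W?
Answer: 527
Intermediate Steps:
(54 - 47) + 130*T(4) = (54 - 47) + 130*4 = 7 + 520 = 527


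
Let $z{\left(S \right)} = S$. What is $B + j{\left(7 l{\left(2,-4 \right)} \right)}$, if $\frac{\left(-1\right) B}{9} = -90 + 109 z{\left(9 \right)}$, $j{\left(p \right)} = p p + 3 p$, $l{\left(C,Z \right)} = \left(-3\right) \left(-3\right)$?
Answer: $-3861$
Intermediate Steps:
$l{\left(C,Z \right)} = 9$
$j{\left(p \right)} = p^{2} + 3 p$
$B = -8019$ ($B = - 9 \left(-90 + 109 \cdot 9\right) = - 9 \left(-90 + 981\right) = \left(-9\right) 891 = -8019$)
$B + j{\left(7 l{\left(2,-4 \right)} \right)} = -8019 + 7 \cdot 9 \left(3 + 7 \cdot 9\right) = -8019 + 63 \left(3 + 63\right) = -8019 + 63 \cdot 66 = -8019 + 4158 = -3861$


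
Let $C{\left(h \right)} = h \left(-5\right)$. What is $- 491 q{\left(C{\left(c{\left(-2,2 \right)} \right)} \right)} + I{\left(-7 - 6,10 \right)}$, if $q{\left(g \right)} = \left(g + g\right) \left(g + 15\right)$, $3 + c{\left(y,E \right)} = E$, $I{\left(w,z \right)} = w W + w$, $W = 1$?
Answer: $-98226$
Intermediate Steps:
$I{\left(w,z \right)} = 2 w$ ($I{\left(w,z \right)} = w 1 + w = w + w = 2 w$)
$c{\left(y,E \right)} = -3 + E$
$C{\left(h \right)} = - 5 h$
$q{\left(g \right)} = 2 g \left(15 + g\right)$
$- 491 q{\left(C{\left(c{\left(-2,2 \right)} \right)} \right)} + I{\left(-7 - 6,10 \right)} = - 491 \cdot 2 \left(- 5 \left(-3 + 2\right)\right) \left(15 - 5 \left(-3 + 2\right)\right) + 2 \left(-7 - 6\right) = - 491 \cdot 2 \left(\left(-5\right) \left(-1\right)\right) \left(15 - -5\right) + 2 \left(-13\right) = - 491 \cdot 2 \cdot 5 \left(15 + 5\right) - 26 = - 491 \cdot 2 \cdot 5 \cdot 20 - 26 = \left(-491\right) 200 - 26 = -98200 - 26 = -98226$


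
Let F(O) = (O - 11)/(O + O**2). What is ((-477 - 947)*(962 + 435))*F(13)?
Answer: -1989328/91 ≈ -21861.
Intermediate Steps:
F(O) = (-11 + O)/(O + O**2)
((-477 - 947)*(962 + 435))*F(13) = ((-477 - 947)*(962 + 435))*((-11 + 13)/(13*(1 + 13))) = (-1424*1397)*((1/13)*2/14) = -1989328*2/(13*14) = -1989328*1/91 = -1989328/91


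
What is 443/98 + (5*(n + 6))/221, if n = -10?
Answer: 95943/21658 ≈ 4.4299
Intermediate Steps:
443/98 + (5*(n + 6))/221 = 443/98 + (5*(-10 + 6))/221 = 443*(1/98) + (5*(-4))*(1/221) = 443/98 - 20*1/221 = 443/98 - 20/221 = 95943/21658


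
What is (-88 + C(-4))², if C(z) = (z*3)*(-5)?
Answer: 784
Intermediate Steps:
C(z) = -15*z (C(z) = (3*z)*(-5) = -15*z)
(-88 + C(-4))² = (-88 - 15*(-4))² = (-88 + 60)² = (-28)² = 784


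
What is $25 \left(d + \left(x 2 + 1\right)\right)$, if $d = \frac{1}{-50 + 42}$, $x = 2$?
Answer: $\frac{975}{8} \approx 121.88$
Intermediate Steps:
$d = - \frac{1}{8}$ ($d = \frac{1}{-8} = - \frac{1}{8} \approx -0.125$)
$25 \left(d + \left(x 2 + 1\right)\right) = 25 \left(- \frac{1}{8} + \left(2 \cdot 2 + 1\right)\right) = 25 \left(- \frac{1}{8} + \left(4 + 1\right)\right) = 25 \left(- \frac{1}{8} + 5\right) = 25 \cdot \frac{39}{8} = \frac{975}{8}$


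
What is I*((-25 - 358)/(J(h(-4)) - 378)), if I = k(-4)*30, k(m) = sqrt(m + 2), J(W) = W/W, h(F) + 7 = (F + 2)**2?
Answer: 11490*I*sqrt(2)/377 ≈ 43.102*I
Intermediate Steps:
h(F) = -7 + (2 + F)**2 (h(F) = -7 + (F + 2)**2 = -7 + (2 + F)**2)
J(W) = 1
k(m) = sqrt(2 + m)
I = 30*I*sqrt(2) (I = sqrt(2 - 4)*30 = sqrt(-2)*30 = (I*sqrt(2))*30 = 30*I*sqrt(2) ≈ 42.426*I)
I*((-25 - 358)/(J(h(-4)) - 378)) = (30*I*sqrt(2))*((-25 - 358)/(1 - 378)) = (30*I*sqrt(2))*(-383/(-377)) = (30*I*sqrt(2))*(-383*(-1/377)) = (30*I*sqrt(2))*(383/377) = 11490*I*sqrt(2)/377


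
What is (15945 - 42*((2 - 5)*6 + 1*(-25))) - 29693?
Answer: -11942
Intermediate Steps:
(15945 - 42*((2 - 5)*6 + 1*(-25))) - 29693 = (15945 - 42*(-3*6 - 25)) - 29693 = (15945 - 42*(-18 - 25)) - 29693 = (15945 - 42*(-43)) - 29693 = (15945 + 1806) - 29693 = 17751 - 29693 = -11942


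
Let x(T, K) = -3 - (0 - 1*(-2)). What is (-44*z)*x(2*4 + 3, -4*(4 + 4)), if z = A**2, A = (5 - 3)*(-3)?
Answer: 7920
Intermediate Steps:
A = -6 (A = 2*(-3) = -6)
z = 36 (z = (-6)**2 = 36)
x(T, K) = -5 (x(T, K) = -3 - (0 + 2) = -3 - 1*2 = -3 - 2 = -5)
(-44*z)*x(2*4 + 3, -4*(4 + 4)) = -44*36*(-5) = -1584*(-5) = 7920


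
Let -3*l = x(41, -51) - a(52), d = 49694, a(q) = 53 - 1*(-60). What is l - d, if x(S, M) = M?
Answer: -148918/3 ≈ -49639.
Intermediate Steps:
a(q) = 113 (a(q) = 53 + 60 = 113)
l = 164/3 (l = -(-51 - 1*113)/3 = -(-51 - 113)/3 = -1/3*(-164) = 164/3 ≈ 54.667)
l - d = 164/3 - 1*49694 = 164/3 - 49694 = -148918/3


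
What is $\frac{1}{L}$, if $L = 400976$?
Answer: $\frac{1}{400976} \approx 2.4939 \cdot 10^{-6}$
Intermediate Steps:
$\frac{1}{L} = \frac{1}{400976}$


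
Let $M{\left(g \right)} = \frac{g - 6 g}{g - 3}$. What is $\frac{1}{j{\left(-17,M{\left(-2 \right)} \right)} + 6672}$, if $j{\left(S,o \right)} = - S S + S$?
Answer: $\frac{1}{6366} \approx 0.00015708$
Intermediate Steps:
$M{\left(g \right)} = - \frac{5 g}{-3 + g}$ ($M{\left(g \right)} = \frac{\left(-5\right) g}{-3 + g} = - \frac{5 g}{-3 + g}$)
$j{\left(S,o \right)} = S - S^{2}$ ($j{\left(S,o \right)} = - S^{2} + S = S - S^{2}$)
$\frac{1}{j{\left(-17,M{\left(-2 \right)} \right)} + 6672} = \frac{1}{- 17 \left(1 - -17\right) + 6672} = \frac{1}{- 17 \left(1 + 17\right) + 6672} = \frac{1}{\left(-17\right) 18 + 6672} = \frac{1}{-306 + 6672} = \frac{1}{6366}$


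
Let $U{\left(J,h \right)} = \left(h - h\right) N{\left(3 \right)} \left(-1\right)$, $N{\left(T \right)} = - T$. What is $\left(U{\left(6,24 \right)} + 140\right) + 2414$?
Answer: $2554$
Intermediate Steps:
$U{\left(J,h \right)} = 0$ ($U{\left(J,h \right)} = \left(h - h\right) \left(\left(-1\right) 3\right) \left(-1\right) = 0 \left(-3\right) \left(-1\right) = 0 \left(-1\right) = 0$)
$\left(U{\left(6,24 \right)} + 140\right) + 2414 = \left(0 + 140\right) + 2414 = 140 + 2414 = 2554$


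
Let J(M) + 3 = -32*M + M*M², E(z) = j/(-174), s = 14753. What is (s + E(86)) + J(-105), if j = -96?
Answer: -33045919/29 ≈ -1.1395e+6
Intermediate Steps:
E(z) = 16/29 (E(z) = -96/(-174) = -96*(-1/174) = 16/29)
J(M) = -3 + M³ - 32*M (J(M) = -3 + (-32*M + M*M²) = -3 + (-32*M + M³) = -3 + (M³ - 32*M) = -3 + M³ - 32*M)
(s + E(86)) + J(-105) = (14753 + 16/29) + (-3 + (-105)³ - 32*(-105)) = 427853/29 + (-3 - 1157625 + 3360) = 427853/29 - 1154268 = -33045919/29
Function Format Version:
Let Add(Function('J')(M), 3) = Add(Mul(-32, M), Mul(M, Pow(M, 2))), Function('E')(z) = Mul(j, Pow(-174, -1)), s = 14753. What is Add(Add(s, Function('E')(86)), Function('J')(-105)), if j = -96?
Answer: Rational(-33045919, 29) ≈ -1.1395e+6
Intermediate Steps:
Function('E')(z) = Rational(16, 29) (Function('E')(z) = Mul(-96, Pow(-174, -1)) = Mul(-96, Rational(-1, 174)) = Rational(16, 29))
Function('J')(M) = Add(-3, Pow(M, 3), Mul(-32, M)) (Function('J')(M) = Add(-3, Add(Mul(-32, M), Mul(M, Pow(M, 2)))) = Add(-3, Add(Mul(-32, M), Pow(M, 3))) = Add(-3, Add(Pow(M, 3), Mul(-32, M))) = Add(-3, Pow(M, 3), Mul(-32, M)))
Add(Add(s, Function('E')(86)), Function('J')(-105)) = Add(Add(14753, Rational(16, 29)), Add(-3, Pow(-105, 3), Mul(-32, -105))) = Add(Rational(427853, 29), Add(-3, -1157625, 3360)) = Add(Rational(427853, 29), -1154268) = Rational(-33045919, 29)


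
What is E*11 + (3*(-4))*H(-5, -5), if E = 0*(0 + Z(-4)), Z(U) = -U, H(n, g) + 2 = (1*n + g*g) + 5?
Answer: -276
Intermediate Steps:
H(n, g) = 3 + n + g**2 (H(n, g) = -2 + ((1*n + g*g) + 5) = -2 + ((n + g**2) + 5) = -2 + (5 + n + g**2) = 3 + n + g**2)
E = 0 (E = 0*(0 - 1*(-4)) = 0*(0 + 4) = 0*4 = 0)
E*11 + (3*(-4))*H(-5, -5) = 0*11 + (3*(-4))*(3 - 5 + (-5)**2) = 0 - 12*(3 - 5 + 25) = 0 - 12*23 = 0 - 276 = -276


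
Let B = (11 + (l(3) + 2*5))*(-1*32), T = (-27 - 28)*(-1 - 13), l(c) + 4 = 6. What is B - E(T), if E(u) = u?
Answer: -1506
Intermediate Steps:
l(c) = 2 (l(c) = -4 + 6 = 2)
T = 770 (T = -55*(-14) = 770)
B = -736 (B = (11 + (2 + 2*5))*(-1*32) = (11 + (2 + 10))*(-32) = (11 + 12)*(-32) = 23*(-32) = -736)
B - E(T) = -736 - 1*770 = -736 - 770 = -1506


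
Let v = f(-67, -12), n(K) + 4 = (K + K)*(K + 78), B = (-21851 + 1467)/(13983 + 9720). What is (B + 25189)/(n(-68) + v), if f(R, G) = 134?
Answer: -597034483/29154690 ≈ -20.478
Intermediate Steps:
B = -20384/23703 ≈ -0.85998
n(K) = -4 + 2*K*(78 + K) (n(K) = -4 + (K + K)*(K + 78) = -4 + (2*K)*(78 + K) = -4 + 2*K*(78 + K))
v = 134
(B + 25189)/(n(-68) + v) = (-20384/23703 + 25189)/((-4 + 2*(-68)² + 156*(-68)) + 134) = 597034483/(23703*((-4 + 2*4624 - 10608) + 134)) = 597034483/(23703*((-4 + 9248 - 10608) + 134)) = 597034483/(23703*(-1364 + 134)) = (597034483/23703)/(-1230) = (597034483/23703)*(-1/1230) = -597034483/29154690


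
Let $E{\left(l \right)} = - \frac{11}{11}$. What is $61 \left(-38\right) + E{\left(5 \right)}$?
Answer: $-2319$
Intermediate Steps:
$E{\left(l \right)} = -1$ ($E{\left(l \right)} = \left(-11\right) \frac{1}{11} = -1$)
$61 \left(-38\right) + E{\left(5 \right)} = 61 \left(-38\right) - 1 = -2318 - 1 = -2319$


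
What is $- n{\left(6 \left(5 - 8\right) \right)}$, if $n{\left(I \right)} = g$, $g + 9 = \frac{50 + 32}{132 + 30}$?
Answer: $\frac{688}{81} \approx 8.4938$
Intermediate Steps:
$g = - \frac{688}{81}$ ($g = -9 + \frac{50 + 32}{132 + 30} = -9 + \frac{82}{162} = -9 + 82 \cdot \frac{1}{162} = -9 + \frac{41}{81} = - \frac{688}{81} \approx -8.4938$)
$n{\left(I \right)} = - \frac{688}{81}$
$- n{\left(6 \left(5 - 8\right) \right)} = \left(-1\right) \left(- \frac{688}{81}\right) = \frac{688}{81}$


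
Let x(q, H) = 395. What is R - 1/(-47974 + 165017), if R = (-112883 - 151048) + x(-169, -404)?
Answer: -30845044049/117043 ≈ -2.6354e+5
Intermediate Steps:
R = -263536 (R = (-112883 - 151048) + 395 = -263931 + 395 = -263536)
R - 1/(-47974 + 165017) = -263536 - 1/(-47974 + 165017) = -263536 - 1/117043 = -30845044049/117043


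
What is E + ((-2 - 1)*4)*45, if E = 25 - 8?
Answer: -523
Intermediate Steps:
E = 17
E + ((-2 - 1)*4)*45 = 17 + ((-2 - 1)*4)*45 = 17 - 3*4*45 = 17 - 12*45 = 17 - 540 = -523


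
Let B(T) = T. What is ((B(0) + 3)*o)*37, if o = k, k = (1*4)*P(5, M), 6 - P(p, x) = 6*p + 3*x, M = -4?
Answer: -5328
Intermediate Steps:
P(p, x) = 6 - 6*p - 3*x (P(p, x) = 6 - (6*p + 3*x) = 6 - (3*x + 6*p) = 6 + (-6*p - 3*x) = 6 - 6*p - 3*x)
k = -48 (k = (1*4)*(6 - 6*5 - 3*(-4)) = 4*(6 - 30 + 12) = 4*(-12) = -48)
o = -48
((B(0) + 3)*o)*37 = ((0 + 3)*(-48))*37 = (3*(-48))*37 = -144*37 = -5328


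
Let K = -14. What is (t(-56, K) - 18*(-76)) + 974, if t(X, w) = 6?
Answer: 2348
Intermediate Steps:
(t(-56, K) - 18*(-76)) + 974 = (6 - 18*(-76)) + 974 = (6 + 1368) + 974 = 1374 + 974 = 2348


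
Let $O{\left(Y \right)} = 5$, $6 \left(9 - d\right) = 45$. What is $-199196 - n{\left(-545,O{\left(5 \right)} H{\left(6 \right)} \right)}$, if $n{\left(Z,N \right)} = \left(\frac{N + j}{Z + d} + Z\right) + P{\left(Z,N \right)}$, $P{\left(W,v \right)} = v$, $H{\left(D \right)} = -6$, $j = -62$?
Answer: $- \frac{215901211}{1087} \approx -1.9862 \cdot 10^{5}$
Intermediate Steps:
$d = \frac{3}{2}$ ($d = 9 - \frac{15}{2} = \frac{3}{2} \approx 1.5$)
$n{\left(Z,N \right)} = N + Z + \frac{-62 + N}{\frac{3}{2} + Z}$ ($n{\left(Z,N \right)} = \left(\frac{N - 62}{Z + \frac{3}{2}} + Z\right) + N = \left(\frac{-62 + N}{\frac{3}{2} + Z} + Z\right) + N = \left(Z + \frac{-62 + N}{\frac{3}{2} + Z}\right) + N = N + Z + \frac{-62 + N}{\frac{3}{2} + Z}$)
$-199196 - n{\left(-545,O{\left(5 \right)} H{\left(6 \right)} \right)} = -199196 - \frac{-124 + 2 \left(-545\right)^{2} + 3 \left(-545\right) + 5 \cdot 5 \left(-6\right) + 2 \cdot 5 \left(-6\right) \left(-545\right)}{3 + 2 \left(-545\right)} = -199196 - \frac{-124 + 2 \cdot 297025 - 1635 + 5 \left(-30\right) + 2 \left(-30\right) \left(-545\right)}{3 - 1090} = -199196 - \frac{-124 + 594050 - 1635 - 150 + 32700}{-1087} = -199196 - \left(- \frac{1}{1087}\right) 624841 = -199196 - - \frac{624841}{1087} = -199196 + \frac{624841}{1087} = - \frac{215901211}{1087}$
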